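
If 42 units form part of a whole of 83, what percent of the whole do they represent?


Percentage = (part / whole) × 100
= (42 / 83) × 100
≈ 50.60%

50.60%


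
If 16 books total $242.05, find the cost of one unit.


Unit rate = total / quantity
= 242.05 / 16
= $15.13 per unit

$15.13 per unit


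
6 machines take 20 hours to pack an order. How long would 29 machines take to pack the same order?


Inverse proportion: x × y = constant
k = 6 × 20 = 120
y₂ = k / 29 = 120 / 29
= 4.14

4.14


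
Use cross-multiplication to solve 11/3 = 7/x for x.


Cross multiply: 11 × x = 3 × 7
11x = 21
x = 21 / 11
= 1.91

1.91


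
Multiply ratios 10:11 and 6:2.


Compound ratio = (10×6) : (11×2)
= 60:22
GCD = 2
= 30:11

30:11


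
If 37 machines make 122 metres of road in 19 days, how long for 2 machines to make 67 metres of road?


Days ∝ work / workers, so d₂ = d₁ × (m₁/m₂) × (w₂/w₁)
Workers factor (inverse): 37/2 = 18.5000
Work factor (direct): 67/122 ≈ 0.5492
d₂ = 19 × 37/2 × 67/122 = (19 × 37 × 67) / (2 × 122) = 47101/244
≈ 193.04 days

193.04 days


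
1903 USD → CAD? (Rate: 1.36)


Amount × rate = 1903 × 1.36
= 2588.08 CAD

2588.08 CAD


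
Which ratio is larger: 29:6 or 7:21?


29/6 = 4.8333
7/21 = 0.3333
4.8333 > 0.3333, so 29:6 is greater
= 29:6

29:6


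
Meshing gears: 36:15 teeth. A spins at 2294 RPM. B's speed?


Gear ratio = 36:15 = 12:5
RPM_B = RPM_A × (teeth_A / teeth_B)
= 2294 × (36/15)
= 5505.6 RPM

5505.6 RPM


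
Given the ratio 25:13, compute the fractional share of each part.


Total parts = 25 + 13 = 38
First part: 25/38 = 25/38
Second part: 13/38 = 13/38
= 25/38 and 13/38

25/38 and 13/38


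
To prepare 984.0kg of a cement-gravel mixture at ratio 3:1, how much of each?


Total parts = 3 + 1 = 4
cement: 984.0 × 3/4 = 738.0kg
gravel: 984.0 × 1/4 = 246.0kg
= 738.0kg and 246.0kg

738.0kg and 246.0kg


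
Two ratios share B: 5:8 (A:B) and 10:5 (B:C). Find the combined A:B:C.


Match B: multiply A:B by 10 → 50:80
Multiply B:C by 8 → 80:40
Combined: 50:80:40
GCD = 10
= 5:8:4

5:8:4


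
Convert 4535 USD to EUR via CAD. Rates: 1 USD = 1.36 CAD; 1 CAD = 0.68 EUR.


Step 1: 4535 USD × 1.36 = 6167.60 CAD
Step 2: 6167.60 CAD × 0.68 = 4193.97 EUR
Implied rate USD→EUR = 1.36 × 0.68 = 0.9248
= 4193.97 EUR

4193.97 EUR


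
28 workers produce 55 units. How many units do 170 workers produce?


Direct proportion: y/x = constant
k = 55/28 ≈ 1.9643
y₂ = k × 170 = 55 × 170 / 28 = 9350/28
≈ 333.93

333.93


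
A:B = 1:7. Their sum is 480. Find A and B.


Let A = 1k, B = 7k.
1k + 7k = 480
8k = 480 → k = 480/8 = 60
A = 1×60 = 60, B = 7×60 = 420
= A = 60, B = 420

A = 60, B = 420


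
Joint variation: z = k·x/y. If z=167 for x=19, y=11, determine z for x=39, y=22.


z = k·x/y
Solve for k using the known point: k = z·y/x = 167×11/19 = 1837/19 ≈ 96.6842
Now evaluate at x=39, y=22:
z = k × 39 / 22 = (1837 × 39) / (19 × 22) = 71643/418
≈ 171.3947

171.3947


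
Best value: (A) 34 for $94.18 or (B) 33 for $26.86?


Deal A: $94.18/34 = $2.7700/unit
Deal B: $26.86/33 = $0.8139/unit
B is cheaper per unit
= Deal B

Deal B


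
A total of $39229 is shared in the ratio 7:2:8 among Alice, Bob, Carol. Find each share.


Total parts = 7 + 2 + 8 = 17
Alice: 39229 × 7/17 = 16153.12
Bob: 39229 × 2/17 = 4615.18
Carol: 39229 × 8/17 = 18460.71
= Alice: $16153.12, Bob: $4615.18, Carol: $18460.71

Alice: $16153.12, Bob: $4615.18, Carol: $18460.71


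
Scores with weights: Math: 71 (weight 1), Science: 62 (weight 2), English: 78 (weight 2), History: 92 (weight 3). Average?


Numerator = 71×1 + 62×2 + 78×2 + 92×3
= 71 + 124 + 156 + 276
= 627
Total weight = 8
Weighted avg = 627/8
= 78.38

78.38


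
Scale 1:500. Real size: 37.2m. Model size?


Model size = real / scale
= 37.2 / 500
= 0.0744 m

0.0744 m


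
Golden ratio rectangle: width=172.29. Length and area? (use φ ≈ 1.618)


φ = (1 + √5) / 2 ≈ 1.618
Length = width × φ = 172.29 × 1.618 = 278.76522
≈ 278.77
Area = width × length = 172.29 × 278.76522 = 48028.4597538 ≈ 48028.46
= Length: 278.77, Area: 48028.46

Length: 278.77, Area: 48028.46


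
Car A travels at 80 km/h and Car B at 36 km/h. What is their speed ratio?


Ratio = 80:36
GCD = 4
Simplified = 20:9
Time ratio (same distance) = 9:20
Speed ratio = 20:9

20:9


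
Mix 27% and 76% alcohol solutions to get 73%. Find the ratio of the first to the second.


Let x parts of 27% mix with y parts of 76%.
27x + 76y = 73(x + y)
27x + 76y = 73x + 73y
x(27 - 73) = y(73 - 76)
x/y = (76 - 73)/(73 - 27) = 3/46
Simplify: 3:46
= 3:46

3:46


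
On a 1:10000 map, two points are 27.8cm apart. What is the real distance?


Real distance = map distance × scale
= 27.8cm × 10000
= 278000 cm = 2780.0 m
= 2.780 km

2.780 km


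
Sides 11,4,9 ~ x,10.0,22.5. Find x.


Scale factor = 10.0/4 = 2.5
Missing side = 11 × 2.5
= 27.5

27.5


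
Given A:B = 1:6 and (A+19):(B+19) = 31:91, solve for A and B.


Let A = 1k, B = 6k.
(1k + 19) / (6k + 19) = 31/91
Cross-multiply: 91(1k + 19) = 31(6k + 19)
91k + 1729 = 186k + 589
91k - 186k = 589 - 1729
-95k = -1140
k = -1140/-95 = 12
A = 1×12 = 12, B = 6×12 = 72
= A = 12, B = 72

A = 12, B = 72


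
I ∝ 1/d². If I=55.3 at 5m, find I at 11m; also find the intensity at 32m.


I₁d₁² = I₂d₂²
I at 11m = 55.3 × (5/11)² = 55.3 × 25/121 = 1382.5/121 ≈ 11.4256
I at 32m = 55.3 × (5/32)² = 55.3 × 25/1024 = 1382.5/1024 ≈ 1.3501
= 11.4256 and 1.3501

11.4256 and 1.3501


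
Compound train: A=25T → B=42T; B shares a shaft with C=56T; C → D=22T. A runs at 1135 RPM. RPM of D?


Stage 1: RPM_B = RPM_A × t_A/t_B = 1135 × 25/42 = 28375/42 ≈ 675.60
B and C share a shaft → RPM_C = RPM_B
Stage 2: RPM_D = RPM_C × t_C/t_D = RPM_A × (t_A×t_C)/(t_B×t_D)
Overall ratio = (25×56)/(42×22) = 1400/924
RPM_D = 1135 × 1400/924 = 1589000/924
≈ 1719.70 RPM

1719.70 RPM


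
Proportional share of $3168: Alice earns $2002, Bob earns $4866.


Total income = 2002 + 4866 = $6868
Alice: $3168 × 2002/6868 = $923.46
Bob: $3168 × 4866/6868 = $2244.54
= Alice: $923.46, Bob: $2244.54

Alice: $923.46, Bob: $2244.54


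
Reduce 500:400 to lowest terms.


GCD(500, 400) = 100
500/100 : 400/100
= 5:4

5:4


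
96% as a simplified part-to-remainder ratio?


96% means 96 parts out of 100; remainder = 4
Part : remainder = 96:4
GCD = 4
= 24:1

24:1


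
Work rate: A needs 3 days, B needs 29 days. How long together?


Rate of A = 1/3 per day
Rate of B = 1/29 per day
Combined rate = 1/3 + 1/29 = 32/87 ≈ 0.3678 per day
Days = 1 / combined rate = 87/32
≈ 2.72 days

2.72 days


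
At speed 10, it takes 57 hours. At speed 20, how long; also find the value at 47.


Inverse proportion: x × y = constant
k = 10 × 57 = 570
At x=20: k/20 = 28.50
At x=47: k/47 = 12.13
= 28.50 and 12.13

28.50 and 12.13


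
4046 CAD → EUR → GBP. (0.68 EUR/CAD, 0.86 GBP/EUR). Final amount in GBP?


Step 1: 4046 CAD × 0.68 = 2751.28 EUR
Step 2: 2751.28 EUR × 0.86 = 2366.10 GBP
Implied rate CAD→GBP = 0.68 × 0.86 = 0.5848
= 2366.10 GBP

2366.10 GBP


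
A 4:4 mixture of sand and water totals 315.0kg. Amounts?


Total parts = 4 + 4 = 8
sand: 315.0 × 4/8 = 157.5kg
water: 315.0 × 4/8 = 157.5kg
= 157.5kg and 157.5kg

157.5kg and 157.5kg


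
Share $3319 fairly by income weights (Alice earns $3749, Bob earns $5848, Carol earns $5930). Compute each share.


Total income = 3749 + 5848 + 5930 = $15527
Alice: $3319 × 3749/15527 = $801.37
Bob: $3319 × 5848/15527 = $1250.05
Carol: $3319 × 5930/15527 = $1267.58
= Alice: $801.37, Bob: $1250.05, Carol: $1267.58

Alice: $801.37, Bob: $1250.05, Carol: $1267.58


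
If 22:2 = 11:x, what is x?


Cross multiply: 22 × x = 2 × 11
22x = 22
x = 22 / 22
= 1.00

1.00


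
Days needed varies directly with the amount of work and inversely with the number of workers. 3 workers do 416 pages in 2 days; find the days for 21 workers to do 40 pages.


Days ∝ work / workers, so d₂ = d₁ × (m₁/m₂) × (w₂/w₁)
Workers factor (inverse): 3/21 ≈ 0.1429
Work factor (direct): 40/416 ≈ 0.0962
d₂ = 2 × 3/21 × 40/416 = (2 × 3 × 40) / (21 × 416) = 240/8736
≈ 0.03 days

0.03 days


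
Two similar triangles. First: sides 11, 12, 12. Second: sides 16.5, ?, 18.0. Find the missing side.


Scale factor = 16.5/11 = 1.5
Missing side = 12 × 1.5
= 18.0

18.0


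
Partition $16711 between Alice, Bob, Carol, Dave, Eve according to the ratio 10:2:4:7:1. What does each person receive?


Total parts = 10 + 2 + 4 + 7 + 1 = 24
Alice: 16711 × 10/24 = 6962.92
Bob: 16711 × 2/24 = 1392.58
Carol: 16711 × 4/24 = 2785.17
Dave: 16711 × 7/24 = 4874.04
Eve: 16711 × 1/24 = 696.29
= Alice: $6962.92, Bob: $1392.58, Carol: $2785.17, Dave: $4874.04, Eve: $696.29

Alice: $6962.92, Bob: $1392.58, Carol: $2785.17, Dave: $4874.04, Eve: $696.29


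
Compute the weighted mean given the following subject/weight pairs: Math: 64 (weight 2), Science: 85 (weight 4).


Numerator = 64×2 + 85×4
= 128 + 340
= 468
Total weight = 6
Weighted avg = 468/6
= 78.00

78.00


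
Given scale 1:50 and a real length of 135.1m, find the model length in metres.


Model size = real / scale
= 135.1 / 50
= 2.7020 m

2.7020 m


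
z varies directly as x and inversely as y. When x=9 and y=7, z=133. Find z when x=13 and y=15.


z = k·x/y
Solve for k using the known point: k = z·y/x = 133×7/9 = 931/9 ≈ 103.4444
Now evaluate at x=13, y=15:
z = k × 13 / 15 = (931 × 13) / (9 × 15) = 12103/135
≈ 89.6519

89.6519


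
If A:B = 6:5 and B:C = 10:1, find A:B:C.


Match B: multiply A:B by 10 → 60:50
Multiply B:C by 5 → 50:5
Combined: 60:50:5
GCD = 5
= 12:10:1

12:10:1


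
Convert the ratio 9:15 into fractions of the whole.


Total parts = 9 + 15 = 24
First part: 9/24 = 3/8
Second part: 15/24 = 5/8
= 3/8 and 5/8

3/8 and 5/8


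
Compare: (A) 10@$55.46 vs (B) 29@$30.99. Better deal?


Deal A: $55.46/10 = $5.5460/unit
Deal B: $30.99/29 = $1.0686/unit
B is cheaper per unit
= Deal B

Deal B


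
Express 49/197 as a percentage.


Percentage = (part / whole) × 100
= (49 / 197) × 100
≈ 24.87%

24.87%


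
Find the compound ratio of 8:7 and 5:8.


Compound ratio = (8×5) : (7×8)
= 40:56
GCD = 8
= 5:7

5:7


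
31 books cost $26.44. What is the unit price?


Unit rate = total / quantity
= 26.44 / 31
= $0.85 per unit

$0.85 per unit


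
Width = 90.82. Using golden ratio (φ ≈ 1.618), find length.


φ = (1 + √5) / 2 ≈ 1.618
Length = width × φ = 90.82 × 1.618 = 146.94676
≈ 146.95

146.95


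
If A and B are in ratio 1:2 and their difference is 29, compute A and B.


Let A = 1k, B = 2k.
2k - 1k = 29
1k = 29 → k = 29/1 = 29
A = 1×29 = 29, B = 2×29 = 58
= A = 29, B = 58

A = 29, B = 58


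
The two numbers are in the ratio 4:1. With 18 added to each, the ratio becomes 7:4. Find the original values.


Let A = 4k, B = 1k.
(4k + 18) / (1k + 18) = 7/4
Cross-multiply: 4(4k + 18) = 7(1k + 18)
16k + 72 = 7k + 126
16k - 7k = 126 - 72
9k = 54
k = 54/9 = 6
A = 4×6 = 24, B = 1×6 = 6
= A = 24, B = 6

A = 24, B = 6


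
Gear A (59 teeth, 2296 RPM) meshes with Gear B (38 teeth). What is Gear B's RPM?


Gear ratio = 59:38 = 59:38
RPM_B = RPM_A × (teeth_A / teeth_B)
= 2296 × (59/38)
= 3564.8 RPM

3564.8 RPM


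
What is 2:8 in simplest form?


GCD(2, 8) = 2
2/2 : 8/2
= 1:4

1:4


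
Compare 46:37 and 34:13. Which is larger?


46/37 = 1.2432
34/13 = 2.6154
1.2432 < 2.6154, so 46:37 is less
= 34:13

34:13


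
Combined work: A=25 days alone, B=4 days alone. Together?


Rate of A = 1/25 per day
Rate of B = 1/4 per day
Combined rate = 1/25 + 1/4 = 29/100 = 0.2900 per day
Days = 1 / combined rate = 100/29
≈ 3.45 days

3.45 days


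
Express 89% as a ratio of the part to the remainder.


89% means 89 parts out of 100; remainder = 11
Part : remainder = 89:11
GCD = 1
= 89:11

89:11


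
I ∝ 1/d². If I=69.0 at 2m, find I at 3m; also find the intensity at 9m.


I₁d₁² = I₂d₂²
I at 3m = 69.0 × (2/3)² = 69.0 × 4/9 = 276/9 ≈ 30.6667
I at 9m = 69.0 × (2/9)² = 69.0 × 4/81 = 276/81 ≈ 3.4074
= 30.6667 and 3.4074

30.6667 and 3.4074


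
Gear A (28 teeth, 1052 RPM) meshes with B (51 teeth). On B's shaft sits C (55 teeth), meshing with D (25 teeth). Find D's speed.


Stage 1: RPM_B = RPM_A × t_A/t_B = 1052 × 28/51 = 29456/51 ≈ 577.57
B and C share a shaft → RPM_C = RPM_B
Stage 2: RPM_D = RPM_C × t_C/t_D = RPM_A × (t_A×t_C)/(t_B×t_D)
Overall ratio = (28×55)/(51×25) = 1540/1275
RPM_D = 1052 × 1540/1275 = 1620080/1275
≈ 1270.65 RPM

1270.65 RPM


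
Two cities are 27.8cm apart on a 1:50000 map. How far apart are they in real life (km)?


Real distance = map distance × scale
= 27.8cm × 50000
= 1390000 cm = 13900.0 m
= 13.900 km

13.900 km


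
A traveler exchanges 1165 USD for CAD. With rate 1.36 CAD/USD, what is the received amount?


Amount × rate = 1165 × 1.36
= 1584.40 CAD

1584.40 CAD


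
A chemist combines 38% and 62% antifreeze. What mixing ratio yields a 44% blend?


Let x parts of 38% mix with y parts of 62%.
38x + 62y = 44(x + y)
38x + 62y = 44x + 44y
x(38 - 44) = y(44 - 62)
x/y = (62 - 44)/(44 - 38) = 18/6
Simplify: 3:1
= 3:1

3:1


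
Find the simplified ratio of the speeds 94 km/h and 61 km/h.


Ratio = 94:61
GCD = 1
Simplified = 94:61
Time ratio (same distance) = 61:94
Speed ratio = 94:61

94:61


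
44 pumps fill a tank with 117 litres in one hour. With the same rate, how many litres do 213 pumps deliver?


Direct proportion: y/x = constant
k = 117/44 ≈ 2.6591
y₂ = k × 213 = 117 × 213 / 44 = 24921/44
≈ 566.39

566.39


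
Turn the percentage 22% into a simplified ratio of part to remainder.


22% means 22 parts out of 100; remainder = 78
Part : remainder = 22:78
GCD = 2
= 11:39

11:39


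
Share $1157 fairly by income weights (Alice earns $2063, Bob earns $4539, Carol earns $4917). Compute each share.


Total income = 2063 + 4539 + 4917 = $11519
Alice: $1157 × 2063/11519 = $207.21
Bob: $1157 × 4539/11519 = $455.91
Carol: $1157 × 4917/11519 = $493.88
= Alice: $207.21, Bob: $455.91, Carol: $493.88

Alice: $207.21, Bob: $455.91, Carol: $493.88


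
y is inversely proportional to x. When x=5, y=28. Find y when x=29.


Inverse proportion: x × y = constant
k = 5 × 28 = 140
y₂ = k / 29 = 140 / 29
= 4.83

4.83


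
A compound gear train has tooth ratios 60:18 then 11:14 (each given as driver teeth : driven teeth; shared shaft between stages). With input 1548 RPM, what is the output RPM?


Stage 1: RPM_B = RPM_A × t_A/t_B = 1548 × 60/18 = 92880/18 = 5160.00
B and C share a shaft → RPM_C = RPM_B
Stage 2: RPM_D = RPM_C × t_C/t_D = RPM_A × (t_A×t_C)/(t_B×t_D)
Overall ratio = (60×11)/(18×14) = 660/252
RPM_D = 1548 × 660/252 = 1021680/252
≈ 4054.29 RPM

4054.29 RPM


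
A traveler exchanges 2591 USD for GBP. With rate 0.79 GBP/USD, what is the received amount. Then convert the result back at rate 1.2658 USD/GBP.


Amount × rate = 2591 × 0.79 = 2046.89 GBP
Round-trip: 2046.89 × 1.2658 = 2590.95 USD
= 2046.89 GBP, then 2590.95 USD

2046.89 GBP, then 2590.95 USD


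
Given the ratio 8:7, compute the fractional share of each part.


Total parts = 8 + 7 = 15
First part: 8/15 = 8/15
Second part: 7/15 = 7/15
= 8/15 and 7/15

8/15 and 7/15


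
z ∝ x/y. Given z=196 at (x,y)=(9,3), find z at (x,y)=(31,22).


z = k·x/y
Solve for k using the known point: k = z·y/x = 196×3/9 = 588/9 ≈ 65.3333
Now evaluate at x=31, y=22:
z = k × 31 / 22 = (588 × 31) / (9 × 22) = 18228/198
≈ 92.0606

92.0606


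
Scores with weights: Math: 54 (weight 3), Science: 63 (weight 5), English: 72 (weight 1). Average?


Numerator = 54×3 + 63×5 + 72×1
= 162 + 315 + 72
= 549
Total weight = 9
Weighted avg = 549/9
= 61.00

61.00


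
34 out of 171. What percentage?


Percentage = (part / whole) × 100
= (34 / 171) × 100
≈ 19.88%

19.88%


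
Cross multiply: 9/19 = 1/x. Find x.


Cross multiply: 9 × x = 19 × 1
9x = 19
x = 19 / 9
= 2.11

2.11


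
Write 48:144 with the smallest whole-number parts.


GCD(48, 144) = 48
48/48 : 144/48
= 1:3

1:3


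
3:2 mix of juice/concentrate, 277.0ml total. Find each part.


Total parts = 3 + 2 = 5
juice: 277.0 × 3/5 = 166.2ml
concentrate: 277.0 × 2/5 = 110.8ml
= 166.2ml and 110.8ml

166.2ml and 110.8ml


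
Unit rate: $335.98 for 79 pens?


Unit rate = total / quantity
= 335.98 / 79
= $4.25 per unit

$4.25 per unit


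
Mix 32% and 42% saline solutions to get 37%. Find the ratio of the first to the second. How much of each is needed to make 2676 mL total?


Let x parts of 32% mix with y parts of 42%.
32x + 42y = 37(x + y)
32x + 42y = 37x + 37y
x(32 - 37) = y(37 - 42)
x/y = (42 - 37)/(37 - 32) = 5/5
Simplify: 1:1
Total parts = 2; one part = 2676/2 = 1338.00 mL
32% solution: 1×1338.00 = 1338.00 mL
42% solution: 1×1338.00 = 1338.00 mL
= ratio 1:1; 1338.00 mL and 1338.00 mL

ratio 1:1; 1338.00 mL and 1338.00 mL


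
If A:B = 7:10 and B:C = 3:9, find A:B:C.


Match B: multiply A:B by 3 → 21:30
Multiply B:C by 10 → 30:90
Combined: 21:30:90
GCD = 3
= 7:10:30

7:10:30


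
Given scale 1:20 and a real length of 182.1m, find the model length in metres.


Model size = real / scale
= 182.1 / 20
= 9.1050 m

9.1050 m


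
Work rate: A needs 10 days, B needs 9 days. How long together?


Rate of A = 1/10 per day
Rate of B = 1/9 per day
Combined rate = 1/10 + 1/9 = 19/90 ≈ 0.2111 per day
Days = 1 / combined rate = 90/19
≈ 4.74 days

4.74 days


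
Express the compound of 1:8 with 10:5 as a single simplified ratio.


Compound ratio = (1×10) : (8×5)
= 10:40
GCD = 10
= 1:4

1:4


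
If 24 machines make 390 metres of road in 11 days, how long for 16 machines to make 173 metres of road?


Days ∝ work / workers, so d₂ = d₁ × (m₁/m₂) × (w₂/w₁)
Workers factor (inverse): 24/16 = 1.5000
Work factor (direct): 173/390 ≈ 0.4436
d₂ = 11 × 24/16 × 173/390 = (11 × 24 × 173) / (16 × 390) = 45672/6240
≈ 7.32 days

7.32 days


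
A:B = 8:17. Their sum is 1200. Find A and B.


Let A = 8k, B = 17k.
8k + 17k = 1200
25k = 1200 → k = 1200/25 = 48
A = 8×48 = 384, B = 17×48 = 816
= A = 384, B = 816

A = 384, B = 816


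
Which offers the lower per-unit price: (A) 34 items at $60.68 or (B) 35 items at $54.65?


Deal A: $60.68/34 = $1.7847/unit
Deal B: $54.65/35 = $1.5614/unit
B is cheaper per unit
= Deal B

Deal B


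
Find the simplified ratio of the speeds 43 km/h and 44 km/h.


Ratio = 43:44
GCD = 1
Simplified = 43:44
Time ratio (same distance) = 44:43
Speed ratio = 43:44

43:44


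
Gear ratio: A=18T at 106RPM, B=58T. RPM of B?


Gear ratio = 18:58 = 9:29
RPM_B = RPM_A × (teeth_A / teeth_B)
= 106 × (18/58)
= 32.9 RPM

32.9 RPM


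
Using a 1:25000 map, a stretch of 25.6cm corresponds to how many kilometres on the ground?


Real distance = map distance × scale
= 25.6cm × 25000
= 640000 cm = 6400.0 m
= 6.400 km

6.400 km


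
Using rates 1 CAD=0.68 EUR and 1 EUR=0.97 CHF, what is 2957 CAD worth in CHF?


Step 1: 2957 CAD × 0.68 = 2010.76 EUR
Step 2: 2010.76 EUR × 0.97 = 1950.44 CHF
Implied rate CAD→CHF = 0.68 × 0.97 = 0.6596
= 1950.44 CHF

1950.44 CHF


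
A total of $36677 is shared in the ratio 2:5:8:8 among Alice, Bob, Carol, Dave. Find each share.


Total parts = 2 + 5 + 8 + 8 = 23
Alice: 36677 × 2/23 = 3189.30
Bob: 36677 × 5/23 = 7973.26
Carol: 36677 × 8/23 = 12757.22
Dave: 36677 × 8/23 = 12757.22
= Alice: $3189.30, Bob: $7973.26, Carol: $12757.22, Dave: $12757.22

Alice: $3189.30, Bob: $7973.26, Carol: $12757.22, Dave: $12757.22


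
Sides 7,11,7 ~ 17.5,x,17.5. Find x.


Scale factor = 17.5/7 = 2.5
Missing side = 11 × 2.5
= 27.5

27.5


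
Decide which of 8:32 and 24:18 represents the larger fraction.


8/32 = 0.2500
24/18 = 1.3333
0.2500 < 1.3333, so 8:32 is less
= 24:18

24:18


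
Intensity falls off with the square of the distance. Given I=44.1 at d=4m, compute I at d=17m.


I₁d₁² = I₂d₂²
I₂ = I₁ × (d₁/d₂)²
= 44.1 × (4/17)²
= 44.1 × 16/289
= 705.6/289
≈ 2.4415

2.4415


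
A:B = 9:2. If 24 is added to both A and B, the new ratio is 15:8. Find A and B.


Let A = 9k, B = 2k.
(9k + 24) / (2k + 24) = 15/8
Cross-multiply: 8(9k + 24) = 15(2k + 24)
72k + 192 = 30k + 360
72k - 30k = 360 - 192
42k = 168
k = 168/42 = 4
A = 9×4 = 36, B = 2×4 = 8
= A = 36, B = 8

A = 36, B = 8


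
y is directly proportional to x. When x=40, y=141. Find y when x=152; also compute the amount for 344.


Direct proportion: y/x = constant
k = 141/40 = 3.5250
y at x=152: k × 152 = 141 × 152 / 40 = 21432/40 = 535.80
y at x=344: k × 344 = 141 × 344 / 40 = 48504/40 = 1212.60
= 535.80 and 1212.60

535.80 and 1212.60


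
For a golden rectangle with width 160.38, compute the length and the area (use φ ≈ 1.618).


φ = (1 + √5) / 2 ≈ 1.618
Length = width × φ = 160.38 × 1.618 = 259.49484
≈ 259.49
Area = width × length = 160.38 × 259.49484 = 41617.7824392 ≈ 41617.78
= Length: 259.49, Area: 41617.78

Length: 259.49, Area: 41617.78


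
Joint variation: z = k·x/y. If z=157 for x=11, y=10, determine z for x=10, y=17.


z = k·x/y
Solve for k using the known point: k = z·y/x = 157×10/11 = 1570/11 ≈ 142.7273
Now evaluate at x=10, y=17:
z = k × 10 / 17 = (1570 × 10) / (11 × 17) = 15700/187
≈ 83.9572

83.9572


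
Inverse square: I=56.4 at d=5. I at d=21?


I₁d₁² = I₂d₂²
I₂ = I₁ × (d₁/d₂)²
= 56.4 × (5/21)²
= 56.4 × 25/441
= 1410/441
≈ 3.1973

3.1973


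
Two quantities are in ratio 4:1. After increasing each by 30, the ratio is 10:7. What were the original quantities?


Let A = 4k, B = 1k.
(4k + 30) / (1k + 30) = 10/7
Cross-multiply: 7(4k + 30) = 10(1k + 30)
28k + 210 = 10k + 300
28k - 10k = 300 - 210
18k = 90
k = 90/18 = 5
A = 4×5 = 20, B = 1×5 = 5
= A = 20, B = 5

A = 20, B = 5


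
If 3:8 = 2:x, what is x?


Cross multiply: 3 × x = 8 × 2
3x = 16
x = 16 / 3
= 5.33

5.33


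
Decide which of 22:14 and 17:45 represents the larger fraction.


22/14 = 1.5714
17/45 = 0.3778
1.5714 > 0.3778, so 22:14 is greater
= 22:14

22:14


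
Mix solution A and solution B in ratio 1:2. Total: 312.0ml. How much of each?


Total parts = 1 + 2 = 3
solution A: 312.0 × 1/3 = 104.0ml
solution B: 312.0 × 2/3 = 208.0ml
= 104.0ml and 208.0ml

104.0ml and 208.0ml


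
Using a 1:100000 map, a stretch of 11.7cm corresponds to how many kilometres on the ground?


Real distance = map distance × scale
= 11.7cm × 100000
= 1170000 cm = 11700.0 m
= 11.700 km

11.700 km


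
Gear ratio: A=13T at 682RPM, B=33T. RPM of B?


Gear ratio = 13:33 = 13:33
RPM_B = RPM_A × (teeth_A / teeth_B)
= 682 × (13/33)
= 268.7 RPM

268.7 RPM


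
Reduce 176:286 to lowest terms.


GCD(176, 286) = 22
176/22 : 286/22
= 8:13

8:13


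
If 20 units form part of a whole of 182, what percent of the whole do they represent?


Percentage = (part / whole) × 100
= (20 / 182) × 100
≈ 10.99%

10.99%


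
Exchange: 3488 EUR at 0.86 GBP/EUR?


Amount × rate = 3488 × 0.86
= 2999.68 GBP

2999.68 GBP


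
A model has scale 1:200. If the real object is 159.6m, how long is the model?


Model size = real / scale
= 159.6 / 200
= 0.7980 m

0.7980 m


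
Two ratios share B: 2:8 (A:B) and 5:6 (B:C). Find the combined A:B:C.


Match B: multiply A:B by 5 → 10:40
Multiply B:C by 8 → 40:48
Combined: 10:40:48
GCD = 2
= 5:20:24

5:20:24


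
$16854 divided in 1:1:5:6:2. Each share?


Total parts = 1 + 1 + 5 + 6 + 2 = 15
Part 1: 16854 × 1/15 = 1123.60
Part 2: 16854 × 1/15 = 1123.60
Part 3: 16854 × 5/15 = 5618.00
Part 4: 16854 × 6/15 = 6741.60
Part 5: 16854 × 2/15 = 2247.20
= Part 1: $1123.60, Part 2: $1123.60, Part 3: $5618.00, Part 4: $6741.60, Part 5: $2247.20

Part 1: $1123.60, Part 2: $1123.60, Part 3: $5618.00, Part 4: $6741.60, Part 5: $2247.20


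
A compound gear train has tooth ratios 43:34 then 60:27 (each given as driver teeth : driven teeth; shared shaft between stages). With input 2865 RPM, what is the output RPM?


Stage 1: RPM_B = RPM_A × t_A/t_B = 2865 × 43/34 = 123195/34 ≈ 3623.38
B and C share a shaft → RPM_C = RPM_B
Stage 2: RPM_D = RPM_C × t_C/t_D = RPM_A × (t_A×t_C)/(t_B×t_D)
Overall ratio = (43×60)/(34×27) = 2580/918
RPM_D = 2865 × 2580/918 = 7391700/918
≈ 8051.96 RPM

8051.96 RPM


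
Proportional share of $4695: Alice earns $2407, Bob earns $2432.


Total income = 2407 + 2432 = $4839
Alice: $4695 × 2407/4839 = $2335.37
Bob: $4695 × 2432/4839 = $2359.63
= Alice: $2335.37, Bob: $2359.63

Alice: $2335.37, Bob: $2359.63


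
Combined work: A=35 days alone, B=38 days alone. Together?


Rate of A = 1/35 per day
Rate of B = 1/38 per day
Combined rate = 1/35 + 1/38 = 73/1330 ≈ 0.0549 per day
Days = 1 / combined rate = 1330/73
≈ 18.22 days

18.22 days


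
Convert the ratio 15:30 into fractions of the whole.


Total parts = 15 + 30 = 45
First part: 15/45 = 1/3
Second part: 30/45 = 2/3
= 1/3 and 2/3

1/3 and 2/3


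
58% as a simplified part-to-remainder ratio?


58% means 58 parts out of 100; remainder = 42
Part : remainder = 58:42
GCD = 2
= 29:21

29:21


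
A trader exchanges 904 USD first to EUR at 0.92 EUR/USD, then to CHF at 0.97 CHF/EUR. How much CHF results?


Step 1: 904 USD × 0.92 = 831.68 EUR
Step 2: 831.68 EUR × 0.97 = 806.73 CHF
Implied rate USD→CHF = 0.92 × 0.97 = 0.8924
= 806.73 CHF

806.73 CHF


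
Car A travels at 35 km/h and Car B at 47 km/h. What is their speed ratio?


Ratio = 35:47
GCD = 1
Simplified = 35:47
Time ratio (same distance) = 47:35
Speed ratio = 35:47

35:47


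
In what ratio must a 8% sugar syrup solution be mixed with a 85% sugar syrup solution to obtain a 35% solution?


Let x parts of 8% mix with y parts of 85%.
8x + 85y = 35(x + y)
8x + 85y = 35x + 35y
x(8 - 35) = y(35 - 85)
x/y = (85 - 35)/(35 - 8) = 50/27
Simplify: 50:27
= 50:27

50:27


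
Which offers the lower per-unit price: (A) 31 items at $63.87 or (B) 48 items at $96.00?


Deal A: $63.87/31 = $2.0603/unit
Deal B: $96.00/48 = $2.0000/unit
B is cheaper per unit
= Deal B

Deal B


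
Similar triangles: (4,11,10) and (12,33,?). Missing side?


Scale factor = 12/4 = 3
Missing side = 10 × 3
= 30.0

30.0


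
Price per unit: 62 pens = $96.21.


Unit rate = total / quantity
= 96.21 / 62
= $1.55 per unit

$1.55 per unit


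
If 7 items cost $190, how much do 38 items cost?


Direct proportion: y/x = constant
k = 190/7 ≈ 27.1429
y₂ = k × 38 = 190 × 38 / 7 = 7220/7
≈ 1031.43

1031.43


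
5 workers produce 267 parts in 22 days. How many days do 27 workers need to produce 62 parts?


Days ∝ work / workers, so d₂ = d₁ × (m₁/m₂) × (w₂/w₁)
Workers factor (inverse): 5/27 ≈ 0.1852
Work factor (direct): 62/267 ≈ 0.2322
d₂ = 22 × 5/27 × 62/267 = (22 × 5 × 62) / (27 × 267) = 6820/7209
≈ 0.95 days

0.95 days


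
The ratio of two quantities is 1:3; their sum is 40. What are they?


Let A = 1k, B = 3k.
1k + 3k = 40
4k = 40 → k = 40/4 = 10
A = 1×10 = 10, B = 3×10 = 30
= A = 10, B = 30

A = 10, B = 30


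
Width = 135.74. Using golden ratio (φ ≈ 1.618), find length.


φ = (1 + √5) / 2 ≈ 1.618
Length = width × φ = 135.74 × 1.618 = 219.62732
≈ 219.63

219.63


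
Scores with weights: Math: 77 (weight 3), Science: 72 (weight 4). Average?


Numerator = 77×3 + 72×4
= 231 + 288
= 519
Total weight = 7
Weighted avg = 519/7
= 74.14

74.14


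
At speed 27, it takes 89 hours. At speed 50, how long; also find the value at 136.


Inverse proportion: x × y = constant
k = 27 × 89 = 2403
At x=50: k/50 = 48.06
At x=136: k/136 = 17.67
= 48.06 and 17.67

48.06 and 17.67


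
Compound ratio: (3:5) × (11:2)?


Compound ratio = (3×11) : (5×2)
= 33:10
GCD = 1
= 33:10

33:10


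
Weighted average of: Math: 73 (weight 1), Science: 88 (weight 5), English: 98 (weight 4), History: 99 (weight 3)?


Numerator = 73×1 + 88×5 + 98×4 + 99×3
= 73 + 440 + 392 + 297
= 1202
Total weight = 13
Weighted avg = 1202/13
= 92.46

92.46


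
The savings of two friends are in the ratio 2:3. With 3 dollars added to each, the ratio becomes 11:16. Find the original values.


Let A = 2k, B = 3k.
(2k + 3) / (3k + 3) = 11/16
Cross-multiply: 16(2k + 3) = 11(3k + 3)
32k + 48 = 33k + 33
32k - 33k = 33 - 48
-1k = -15
k = -15/-1 = 15
A = 2×15 = 30, B = 3×15 = 45
= A = 30, B = 45

A = 30, B = 45


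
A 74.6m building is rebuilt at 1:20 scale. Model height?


Model size = real / scale
= 74.6 / 20
= 3.7300 m

3.7300 m


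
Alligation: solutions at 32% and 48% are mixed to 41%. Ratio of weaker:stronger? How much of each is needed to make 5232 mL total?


Let x parts of 32% mix with y parts of 48%.
32x + 48y = 41(x + y)
32x + 48y = 41x + 41y
x(32 - 41) = y(41 - 48)
x/y = (48 - 41)/(41 - 32) = 7/9
Simplify: 7:9
Total parts = 16; one part = 5232/16 = 327.00 mL
32% solution: 7×327.00 = 2289.00 mL
48% solution: 9×327.00 = 2943.00 mL
= ratio 7:9; 2289.00 mL and 2943.00 mL

ratio 7:9; 2289.00 mL and 2943.00 mL


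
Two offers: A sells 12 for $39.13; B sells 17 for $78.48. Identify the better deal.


Deal A: $39.13/12 = $3.2608/unit
Deal B: $78.48/17 = $4.6165/unit
A is cheaper per unit
= Deal A

Deal A


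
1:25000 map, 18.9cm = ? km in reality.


Real distance = map distance × scale
= 18.9cm × 25000
= 472500 cm = 4725.0 m
= 4.725 km

4.725 km


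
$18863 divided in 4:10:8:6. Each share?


Total parts = 4 + 10 + 8 + 6 = 28
Part 1: 18863 × 4/28 = 2694.71
Part 2: 18863 × 10/28 = 6736.79
Part 3: 18863 × 8/28 = 5389.43
Part 4: 18863 × 6/28 = 4042.07
= Part 1: $2694.71, Part 2: $6736.79, Part 3: $5389.43, Part 4: $4042.07

Part 1: $2694.71, Part 2: $6736.79, Part 3: $5389.43, Part 4: $4042.07


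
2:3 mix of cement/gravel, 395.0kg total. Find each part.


Total parts = 2 + 3 = 5
cement: 395.0 × 2/5 = 158.0kg
gravel: 395.0 × 3/5 = 237.0kg
= 158.0kg and 237.0kg

158.0kg and 237.0kg


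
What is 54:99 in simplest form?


GCD(54, 99) = 9
54/9 : 99/9
= 6:11

6:11


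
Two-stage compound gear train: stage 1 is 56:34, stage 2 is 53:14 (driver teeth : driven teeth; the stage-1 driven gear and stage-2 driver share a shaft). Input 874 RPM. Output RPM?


Stage 1: RPM_B = RPM_A × t_A/t_B = 874 × 56/34 = 48944/34 ≈ 1439.53
B and C share a shaft → RPM_C = RPM_B
Stage 2: RPM_D = RPM_C × t_C/t_D = RPM_A × (t_A×t_C)/(t_B×t_D)
Overall ratio = (56×53)/(34×14) = 2968/476
RPM_D = 874 × 2968/476 = 2594032/476
≈ 5449.65 RPM

5449.65 RPM


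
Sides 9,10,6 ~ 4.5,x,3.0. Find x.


Scale factor = 4.5/9 = 0.5
Missing side = 10 × 0.5
= 5.0

5.0


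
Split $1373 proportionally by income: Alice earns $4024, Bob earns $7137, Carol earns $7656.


Total income = 4024 + 7137 + 7656 = $18817
Alice: $1373 × 4024/18817 = $293.61
Bob: $1373 × 7137/18817 = $520.76
Carol: $1373 × 7656/18817 = $558.63
= Alice: $293.61, Bob: $520.76, Carol: $558.63

Alice: $293.61, Bob: $520.76, Carol: $558.63


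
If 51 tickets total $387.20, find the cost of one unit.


Unit rate = total / quantity
= 387.20 / 51
= $7.59 per unit

$7.59 per unit


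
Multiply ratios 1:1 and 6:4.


Compound ratio = (1×6) : (1×4)
= 6:4
GCD = 2
= 3:2

3:2


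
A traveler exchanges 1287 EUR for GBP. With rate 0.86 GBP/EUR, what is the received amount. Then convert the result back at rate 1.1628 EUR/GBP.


Amount × rate = 1287 × 0.86 = 1106.82 GBP
Round-trip: 1106.82 × 1.1628 = 1287.01 EUR
= 1106.82 GBP, then 1287.01 EUR

1106.82 GBP, then 1287.01 EUR


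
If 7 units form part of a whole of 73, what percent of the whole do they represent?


Percentage = (part / whole) × 100
= (7 / 73) × 100
≈ 9.59%

9.59%


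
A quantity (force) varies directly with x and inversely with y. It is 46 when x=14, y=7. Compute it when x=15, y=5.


z = k·x/y
Solve for k using the known point: k = z·y/x = 46×7/14 = 322/14 = 23.0000
Now evaluate at x=15, y=5:
z = k × 15 / 5 = (322 × 15) / (14 × 5) = 4830/70
= 69.0000

69.0000


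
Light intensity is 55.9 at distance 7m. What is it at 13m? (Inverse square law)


I₁d₁² = I₂d₂²
I₂ = I₁ × (d₁/d₂)²
= 55.9 × (7/13)²
= 55.9 × 49/169
= 2739.1/169
≈ 16.2077

16.2077


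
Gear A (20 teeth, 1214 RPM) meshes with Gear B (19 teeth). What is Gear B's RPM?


Gear ratio = 20:19 = 20:19
RPM_B = RPM_A × (teeth_A / teeth_B)
= 1214 × (20/19)
= 1277.9 RPM

1277.9 RPM


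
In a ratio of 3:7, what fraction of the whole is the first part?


Total parts = 3 + 7 = 10
First part: 3/10 = 3/10
= 3/10

3/10


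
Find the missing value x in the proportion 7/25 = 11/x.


Cross multiply: 7 × x = 25 × 11
7x = 275
x = 275 / 7
= 39.29

39.29


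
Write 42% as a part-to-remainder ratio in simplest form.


42% means 42 parts out of 100; remainder = 58
Part : remainder = 42:58
GCD = 2
= 21:29

21:29


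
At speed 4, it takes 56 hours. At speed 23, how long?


Inverse proportion: x × y = constant
k = 4 × 56 = 224
y₂ = k / 23 = 224 / 23
= 9.74

9.74


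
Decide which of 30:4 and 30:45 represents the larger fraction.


30/4 = 7.5000
30/45 = 0.6667
7.5000 > 0.6667, so 30:4 is greater
= 30:4

30:4


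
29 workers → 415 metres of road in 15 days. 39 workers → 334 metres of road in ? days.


Days ∝ work / workers, so d₂ = d₁ × (m₁/m₂) × (w₂/w₁)
Workers factor (inverse): 29/39 ≈ 0.7436
Work factor (direct): 334/415 ≈ 0.8048
d₂ = 15 × 29/39 × 334/415 = (15 × 29 × 334) / (39 × 415) = 145290/16185
≈ 8.98 days

8.98 days


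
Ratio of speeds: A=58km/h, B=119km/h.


Ratio = 58:119
GCD = 1
Simplified = 58:119
Time ratio (same distance) = 119:58
Speed ratio = 58:119

58:119


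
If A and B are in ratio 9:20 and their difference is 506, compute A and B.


Let A = 9k, B = 20k.
20k - 9k = 506
11k = 506 → k = 506/11 = 46
A = 9×46 = 414, B = 20×46 = 920
= A = 414, B = 920

A = 414, B = 920


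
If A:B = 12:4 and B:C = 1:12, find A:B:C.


Match B: multiply A:B by 1 → 12:4
Multiply B:C by 4 → 4:48
Combined: 12:4:48
GCD = 4
= 3:1:12

3:1:12


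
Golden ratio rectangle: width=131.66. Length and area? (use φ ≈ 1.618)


φ = (1 + √5) / 2 ≈ 1.618
Length = width × φ = 131.66 × 1.618 = 213.02588
≈ 213.03
Area = width × length = 131.66 × 213.02588 = 28046.9873608 ≈ 28046.99
= Length: 213.03, Area: 28046.99

Length: 213.03, Area: 28046.99


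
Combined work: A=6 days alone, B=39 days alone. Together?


Rate of A = 1/6 per day
Rate of B = 1/39 per day
Combined rate = 1/6 + 1/39 = 45/234 ≈ 0.1923 per day
Days = 1 / combined rate = 234/45
= 5.20 days

5.20 days


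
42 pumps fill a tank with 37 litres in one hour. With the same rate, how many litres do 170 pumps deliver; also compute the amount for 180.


Direct proportion: y/x = constant
k = 37/42 ≈ 0.8810
y at x=170: k × 170 = 37 × 170 / 42 = 6290/42 ≈ 149.76
y at x=180: k × 180 = 37 × 180 / 42 = 6660/42 ≈ 158.57
= 149.76 and 158.57

149.76 and 158.57


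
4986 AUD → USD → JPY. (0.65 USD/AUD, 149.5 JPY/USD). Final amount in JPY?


Step 1: 4986 AUD × 0.65 = 3240.90 USD
Step 2: 3240.90 USD × 149.5 = 484514.55 JPY
Implied rate AUD→JPY = 0.65 × 149.5 = 97.1750
= 484514.55 JPY

484514.55 JPY


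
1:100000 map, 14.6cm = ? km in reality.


Real distance = map distance × scale
= 14.6cm × 100000
= 1460000 cm = 14600.0 m
= 14.600 km

14.600 km


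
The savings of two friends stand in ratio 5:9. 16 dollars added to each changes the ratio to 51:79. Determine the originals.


Let A = 5k, B = 9k.
(5k + 16) / (9k + 16) = 51/79
Cross-multiply: 79(5k + 16) = 51(9k + 16)
395k + 1264 = 459k + 816
395k - 459k = 816 - 1264
-64k = -448
k = -448/-64 = 7
A = 5×7 = 35, B = 9×7 = 63
= A = 35, B = 63

A = 35, B = 63


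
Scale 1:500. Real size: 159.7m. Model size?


Model size = real / scale
= 159.7 / 500
= 0.3194 m

0.3194 m


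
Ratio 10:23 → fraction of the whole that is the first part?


Total parts = 10 + 23 = 33
First part: 10/33 = 10/33
= 10/33

10/33


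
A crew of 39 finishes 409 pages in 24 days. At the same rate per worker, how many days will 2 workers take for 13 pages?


Days ∝ work / workers, so d₂ = d₁ × (m₁/m₂) × (w₂/w₁)
Workers factor (inverse): 39/2 = 19.5000
Work factor (direct): 13/409 ≈ 0.0318
d₂ = 24 × 39/2 × 13/409 = (24 × 39 × 13) / (2 × 409) = 12168/818
≈ 14.88 days

14.88 days


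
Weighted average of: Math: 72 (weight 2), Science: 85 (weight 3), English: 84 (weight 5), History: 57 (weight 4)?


Numerator = 72×2 + 85×3 + 84×5 + 57×4
= 144 + 255 + 420 + 228
= 1047
Total weight = 14
Weighted avg = 1047/14
= 74.79

74.79


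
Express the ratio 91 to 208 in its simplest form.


GCD(91, 208) = 13
91/13 : 208/13
= 7:16

7:16


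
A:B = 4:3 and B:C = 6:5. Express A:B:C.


Match B: multiply A:B by 6 → 24:18
Multiply B:C by 3 → 18:15
Combined: 24:18:15
GCD = 3
= 8:6:5

8:6:5


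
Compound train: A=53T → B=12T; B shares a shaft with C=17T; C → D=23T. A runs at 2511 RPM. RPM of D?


Stage 1: RPM_B = RPM_A × t_A/t_B = 2511 × 53/12 = 133083/12 = 11090.25
B and C share a shaft → RPM_C = RPM_B
Stage 2: RPM_D = RPM_C × t_C/t_D = RPM_A × (t_A×t_C)/(t_B×t_D)
Overall ratio = (53×17)/(12×23) = 901/276
RPM_D = 2511 × 901/276 = 2262411/276
≈ 8197.14 RPM

8197.14 RPM


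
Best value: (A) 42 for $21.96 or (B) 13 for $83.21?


Deal A: $21.96/42 = $0.5229/unit
Deal B: $83.21/13 = $6.4008/unit
A is cheaper per unit
= Deal A

Deal A


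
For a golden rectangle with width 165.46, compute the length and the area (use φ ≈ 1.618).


φ = (1 + √5) / 2 ≈ 1.618
Length = width × φ = 165.46 × 1.618 = 267.71428
≈ 267.71
Area = width × length = 165.46 × 267.71428 = 44296.0047688 ≈ 44296.00
= Length: 267.71, Area: 44296.00

Length: 267.71, Area: 44296.00


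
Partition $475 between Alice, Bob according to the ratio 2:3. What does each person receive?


Total parts = 2 + 3 = 5
Alice: 475 × 2/5 = 190.00
Bob: 475 × 3/5 = 285.00
= Alice: $190.00, Bob: $285.00

Alice: $190.00, Bob: $285.00


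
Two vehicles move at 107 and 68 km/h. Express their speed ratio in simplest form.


Ratio = 107:68
GCD = 1
Simplified = 107:68
Time ratio (same distance) = 68:107
Speed ratio = 107:68

107:68


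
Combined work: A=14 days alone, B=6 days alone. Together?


Rate of A = 1/14 per day
Rate of B = 1/6 per day
Combined rate = 1/14 + 1/6 = 20/84 ≈ 0.2381 per day
Days = 1 / combined rate = 84/20
= 4.20 days

4.20 days


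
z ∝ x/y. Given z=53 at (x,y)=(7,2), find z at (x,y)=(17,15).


z = k·x/y
Solve for k using the known point: k = z·y/x = 53×2/7 = 106/7 ≈ 15.1429
Now evaluate at x=17, y=15:
z = k × 17 / 15 = (106 × 17) / (7 × 15) = 1802/105
≈ 17.1619

17.1619


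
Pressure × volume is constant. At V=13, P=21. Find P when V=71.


Inverse proportion: x × y = constant
k = 13 × 21 = 273
y₂ = k / 71 = 273 / 71
= 3.85

3.85


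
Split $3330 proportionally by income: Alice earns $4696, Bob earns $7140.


Total income = 4696 + 7140 = $11836
Alice: $3330 × 4696/11836 = $1321.20
Bob: $3330 × 7140/11836 = $2008.80
= Alice: $1321.20, Bob: $2008.80

Alice: $1321.20, Bob: $2008.80


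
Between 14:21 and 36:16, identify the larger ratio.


14/21 = 0.6667
36/16 = 2.2500
0.6667 < 2.2500, so 14:21 is less
= 36:16

36:16
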